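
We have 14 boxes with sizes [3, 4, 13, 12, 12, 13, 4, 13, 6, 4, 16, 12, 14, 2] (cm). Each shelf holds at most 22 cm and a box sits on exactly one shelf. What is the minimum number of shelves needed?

8

Total = 16 + 14 + 13 + 13 + 13 + 12 + 12 + 12 + 6 + 4 + 4 + 4 + 3 + 2 = 128 cm.
Lower bound: ⌈128/22⌉ = 6 shelves.
Also, 8 boxes each exceed 11 cm, and no two of those can share a shelf, so at least 8 shelves are needed.
A packing using 8 shelves:
  shelf 1: 16 + 6 = 22
  shelf 2: 14 + 4 + 4 = 22
  shelf 3: 13 + 4 + 3 + 2 = 22
  shelf 4: 13 = 13
  shelf 5: 13 = 13
  shelf 6: 12 = 12
  shelf 7: 12 = 12
  shelf 8: 12 = 12
This matches the lower bound, so 8 is optimal.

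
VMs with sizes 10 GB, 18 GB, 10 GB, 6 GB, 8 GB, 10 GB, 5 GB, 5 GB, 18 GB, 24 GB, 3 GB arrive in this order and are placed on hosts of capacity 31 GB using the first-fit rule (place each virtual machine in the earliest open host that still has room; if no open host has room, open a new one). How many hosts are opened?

5

  10 → host 1 (new)  [load 10/31]
  18 → host 1  [load 28/31]
  10 → host 2 (new)  [load 10/31]
  6 → host 2  [load 16/31]
  8 → host 2  [load 24/31]
  10 → host 3 (new)  [load 10/31]
  5 → host 2  [load 29/31]
  5 → host 3  [load 15/31]
  18 → host 4 (new)  [load 18/31]
  24 → host 5 (new)  [load 24/31]
  3 → host 1  [load 31/31]
5 hosts opened.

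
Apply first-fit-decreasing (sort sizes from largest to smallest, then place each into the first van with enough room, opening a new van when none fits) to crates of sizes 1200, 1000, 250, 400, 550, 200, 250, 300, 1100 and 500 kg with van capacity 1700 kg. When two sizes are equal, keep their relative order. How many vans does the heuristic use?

4

Sorted descending: 1200, 1100, 1000, 550, 500, 400, 300, 250, 250, 200.
  1200 → van 1 (new)  [load 1200/1700]
  1100 → van 2 (new)  [load 1100/1700]
  1000 → van 3 (new)  [load 1000/1700]
  550 → van 2  [load 1650/1700]
  500 → van 1  [load 1700/1700]
  400 → van 3  [load 1400/1700]
  300 → van 3  [load 1700/1700]
  250 → van 4 (new)  [load 250/1700]
  250 → van 4  [load 500/1700]
  200 → van 4  [load 700/1700]
4 vans opened.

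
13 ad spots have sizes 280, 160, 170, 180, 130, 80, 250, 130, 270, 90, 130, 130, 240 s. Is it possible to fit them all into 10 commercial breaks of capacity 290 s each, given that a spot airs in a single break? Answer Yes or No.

Yes

A valid assignment using 9 commercial breaks:
  break 1: 280 = 280
  break 2: 270 = 270
  break 3: 250 = 250
  break 4: 240 = 240
  break 5: 180 + 90 = 270
  break 6: 170 + 80 = 250
  break 7: 160 + 130 = 290
  break 8: 130 + 130 = 260
  break 9: 130 = 130
That uses only 9 ≤ 10, so 10 commercial breaks are enough.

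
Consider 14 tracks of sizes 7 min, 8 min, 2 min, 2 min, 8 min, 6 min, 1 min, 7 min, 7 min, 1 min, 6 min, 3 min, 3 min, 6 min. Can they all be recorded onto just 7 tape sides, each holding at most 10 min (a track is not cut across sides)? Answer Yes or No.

No

Total = 67 min; ⌈67/10⌉ = 7.
8 tracks each exceed half the capacity and cannot share a side, forcing at least 8 tape sides.
At least 8 tape sides are required, but only 7 are allowed.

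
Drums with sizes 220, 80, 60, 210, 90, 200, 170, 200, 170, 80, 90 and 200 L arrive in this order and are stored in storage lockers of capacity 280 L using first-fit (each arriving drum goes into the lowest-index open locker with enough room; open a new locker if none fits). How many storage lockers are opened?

8

  220 → locker 1 (new)  [load 220/280]
  80 → locker 2 (new)  [load 80/280]
  60 → locker 1  [load 280/280]
  210 → locker 3 (new)  [load 210/280]
  90 → locker 2  [load 170/280]
  200 → locker 4 (new)  [load 200/280]
  170 → locker 5 (new)  [load 170/280]
  200 → locker 6 (new)  [load 200/280]
  170 → locker 7 (new)  [load 170/280]
  80 → locker 2  [load 250/280]
  90 → locker 5  [load 260/280]
  200 → locker 8 (new)  [load 200/280]
8 storage lockers opened.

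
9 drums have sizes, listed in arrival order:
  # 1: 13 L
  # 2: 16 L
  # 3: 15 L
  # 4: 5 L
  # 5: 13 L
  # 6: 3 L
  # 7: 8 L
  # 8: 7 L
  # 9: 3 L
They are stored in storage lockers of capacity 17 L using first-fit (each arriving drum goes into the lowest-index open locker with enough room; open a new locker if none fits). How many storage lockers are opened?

6

  13 → locker 1 (new)  [load 13/17]
  16 → locker 2 (new)  [load 16/17]
  15 → locker 3 (new)  [load 15/17]
  5 → locker 4 (new)  [load 5/17]
  13 → locker 5 (new)  [load 13/17]
  3 → locker 1  [load 16/17]
  8 → locker 4  [load 13/17]
  7 → locker 6 (new)  [load 7/17]
  3 → locker 4  [load 16/17]
6 storage lockers opened.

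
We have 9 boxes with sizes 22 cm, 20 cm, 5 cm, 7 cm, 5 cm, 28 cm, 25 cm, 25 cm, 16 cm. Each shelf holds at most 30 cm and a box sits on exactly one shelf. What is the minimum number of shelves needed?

6

Total = 28 + 25 + 25 + 22 + 20 + 16 + 7 + 5 + 5 = 153 cm.
Lower bound: ⌈153/30⌉ = 6 shelves.
A packing using 6 shelves:
  shelf 1: 28 = 28
  shelf 2: 25 + 5 = 30
  shelf 3: 25 + 5 = 30
  shelf 4: 22 + 7 = 29
  shelf 5: 20 = 20
  shelf 6: 16 = 16
This matches the lower bound, so 6 is optimal.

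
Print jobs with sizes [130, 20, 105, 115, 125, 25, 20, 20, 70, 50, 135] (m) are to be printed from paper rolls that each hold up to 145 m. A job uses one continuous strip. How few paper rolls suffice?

Total = 135 + 130 + 125 + 115 + 105 + 70 + 50 + 25 + 20 + 20 + 20 = 815 m.
Lower bound: ⌈815/145⌉ = 6 paper rolls.
A packing using 6 paper rolls:
  roll 1: 135 = 135
  roll 2: 130 = 130
  roll 3: 125 + 20 = 145
  roll 4: 115 + 25 = 140
  roll 5: 105 + 20 + 20 = 145
  roll 6: 70 + 50 = 120
This matches the lower bound, so 6 is optimal.

6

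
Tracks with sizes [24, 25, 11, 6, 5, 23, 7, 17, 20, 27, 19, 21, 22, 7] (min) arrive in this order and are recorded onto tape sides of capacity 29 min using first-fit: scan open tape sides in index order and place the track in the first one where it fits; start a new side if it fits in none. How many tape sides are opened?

10

  24 → side 1 (new)  [load 24/29]
  25 → side 2 (new)  [load 25/29]
  11 → side 3 (new)  [load 11/29]
  6 → side 3  [load 17/29]
  5 → side 1  [load 29/29]
  23 → side 4 (new)  [load 23/29]
  7 → side 3  [load 24/29]
  17 → side 5 (new)  [load 17/29]
  20 → side 6 (new)  [load 20/29]
  27 → side 7 (new)  [load 27/29]
  19 → side 8 (new)  [load 19/29]
  21 → side 9 (new)  [load 21/29]
  22 → side 10 (new)  [load 22/29]
  7 → side 5  [load 24/29]
10 tape sides opened.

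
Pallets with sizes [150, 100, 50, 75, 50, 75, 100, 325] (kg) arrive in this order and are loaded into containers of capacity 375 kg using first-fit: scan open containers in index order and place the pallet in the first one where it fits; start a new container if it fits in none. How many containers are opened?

3

  150 → container 1 (new)  [load 150/375]
  100 → container 1  [load 250/375]
  50 → container 1  [load 300/375]
  75 → container 1  [load 375/375]
  50 → container 2 (new)  [load 50/375]
  75 → container 2  [load 125/375]
  100 → container 2  [load 225/375]
  325 → container 3 (new)  [load 325/375]
3 containers opened.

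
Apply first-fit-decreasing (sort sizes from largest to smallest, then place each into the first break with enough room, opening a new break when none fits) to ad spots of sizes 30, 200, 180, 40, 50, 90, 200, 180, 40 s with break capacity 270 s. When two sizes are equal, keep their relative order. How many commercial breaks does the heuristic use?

Sorted descending: 200, 200, 180, 180, 90, 50, 40, 40, 30.
  200 → break 1 (new)  [load 200/270]
  200 → break 2 (new)  [load 200/270]
  180 → break 3 (new)  [load 180/270]
  180 → break 4 (new)  [load 180/270]
  90 → break 3  [load 270/270]
  50 → break 1  [load 250/270]
  40 → break 2  [load 240/270]
  40 → break 4  [load 220/270]
  30 → break 2  [load 270/270]
4 commercial breaks opened.

4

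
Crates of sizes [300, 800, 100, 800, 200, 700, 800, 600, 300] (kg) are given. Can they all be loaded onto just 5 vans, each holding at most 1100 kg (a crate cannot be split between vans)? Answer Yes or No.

A valid assignment using 5 vans:
  van 1: 800 + 300 = 1100
  van 2: 800 + 300 = 1100
  van 3: 800 + 200 + 100 = 1100
  van 4: 700 = 700
  van 5: 600 = 600
Every load is within 1100 kg, so 5 vans suffice.

Yes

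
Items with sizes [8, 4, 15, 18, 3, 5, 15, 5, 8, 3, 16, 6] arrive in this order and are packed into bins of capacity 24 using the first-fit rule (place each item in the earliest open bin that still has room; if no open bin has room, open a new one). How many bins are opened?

  8 → bin 1 (new)  [load 8/24]
  4 → bin 1  [load 12/24]
  15 → bin 2 (new)  [load 15/24]
  18 → bin 3 (new)  [load 18/24]
  3 → bin 1  [load 15/24]
  5 → bin 1  [load 20/24]
  15 → bin 4 (new)  [load 15/24]
  5 → bin 2  [load 20/24]
  8 → bin 4  [load 23/24]
  3 → bin 1  [load 23/24]
  16 → bin 5 (new)  [load 16/24]
  6 → bin 3  [load 24/24]
5 bins opened.

5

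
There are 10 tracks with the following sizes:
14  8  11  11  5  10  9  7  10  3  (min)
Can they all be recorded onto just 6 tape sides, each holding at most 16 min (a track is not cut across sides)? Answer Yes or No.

No

Total = 88 min; ⌈88/16⌉ = 6.
The bound of 6 does not rule out 6, but exhaustive search shows no assignment into 6 tape sides of capacity 16 min exists — the minimum is 7.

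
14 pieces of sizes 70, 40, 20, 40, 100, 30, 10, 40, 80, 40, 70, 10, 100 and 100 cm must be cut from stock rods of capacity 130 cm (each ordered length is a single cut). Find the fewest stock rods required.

Total = 100 + 100 + 100 + 80 + 70 + 70 + 40 + 40 + 40 + 40 + 30 + 20 + 10 + 10 = 750 cm.
Lower bound: ⌈750/130⌉ = 6 stock rods.
A packing using 7 stock rods:
  stock rod 1: 100 + 30 = 130
  stock rod 2: 100 + 20 + 10 = 130
  stock rod 3: 100 + 10 = 110
  stock rod 4: 80 + 40 = 120
  stock rod 5: 70 + 40 = 110
  stock rod 6: 70 + 40 = 110
  stock rod 7: 40 = 40
No arrangement into 6 stock rods stays within capacity, so 7 is optimal.

7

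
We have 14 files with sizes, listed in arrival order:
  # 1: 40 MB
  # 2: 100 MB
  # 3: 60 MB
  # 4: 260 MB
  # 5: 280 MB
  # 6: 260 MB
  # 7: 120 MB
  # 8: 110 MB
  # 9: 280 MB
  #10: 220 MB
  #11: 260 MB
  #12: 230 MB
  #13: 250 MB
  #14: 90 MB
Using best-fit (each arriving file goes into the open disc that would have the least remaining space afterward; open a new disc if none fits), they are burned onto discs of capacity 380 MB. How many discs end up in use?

9

  40 → disc 1 (new)  [load 40/380]
  100 → disc 1  [load 140/380]
  60 → disc 1  [load 200/380]
  260 → disc 2 (new)  [load 260/380]
  280 → disc 3 (new)  [load 280/380]
  260 → disc 4 (new)  [load 260/380]
  120 → disc 2  [load 380/380]
  110 → disc 4  [load 370/380]
  280 → disc 5 (new)  [load 280/380]
  220 → disc 6 (new)  [load 220/380]
  260 → disc 7 (new)  [load 260/380]
  230 → disc 8 (new)  [load 230/380]
  250 → disc 9 (new)  [load 250/380]
  90 → disc 3  [load 370/380]
9 discs opened.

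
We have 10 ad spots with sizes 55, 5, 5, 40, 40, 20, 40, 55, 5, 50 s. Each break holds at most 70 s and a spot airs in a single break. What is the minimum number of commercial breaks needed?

6

Total = 55 + 55 + 50 + 40 + 40 + 40 + 20 + 5 + 5 + 5 = 315 s.
Lower bound: ⌈315/70⌉ = 5 commercial breaks.
Also, 6 ad spots each exceed 35 s, and no two of those can share a break, so at least 6 commercial breaks are needed.
A packing using 6 commercial breaks:
  break 1: 55 + 5 + 5 + 5 = 70
  break 2: 55 = 55
  break 3: 50 + 20 = 70
  break 4: 40 = 40
  break 5: 40 = 40
  break 6: 40 = 40
This matches the lower bound, so 6 is optimal.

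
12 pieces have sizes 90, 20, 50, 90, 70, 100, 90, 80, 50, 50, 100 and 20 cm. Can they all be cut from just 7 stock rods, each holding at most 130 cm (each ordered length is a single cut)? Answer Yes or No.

No

Total = 810 cm; ⌈810/130⌉ = 7.
The bound of 7 does not rule out 7, but exhaustive search shows no assignment into 7 stock rods of capacity 130 cm exists — the minimum is 8.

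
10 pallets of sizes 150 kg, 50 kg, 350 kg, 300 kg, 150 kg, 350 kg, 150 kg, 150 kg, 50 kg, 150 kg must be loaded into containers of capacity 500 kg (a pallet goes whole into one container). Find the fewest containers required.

4

Total = 350 + 350 + 300 + 150 + 150 + 150 + 150 + 150 + 50 + 50 = 1850 kg.
Lower bound: ⌈1850/500⌉ = 4 containers.
A packing using 4 containers:
  container 1: 350 + 150 = 500
  container 2: 350 + 150 = 500
  container 3: 300 + 150 + 50 = 500
  container 4: 150 + 150 + 50 = 350
This matches the lower bound, so 4 is optimal.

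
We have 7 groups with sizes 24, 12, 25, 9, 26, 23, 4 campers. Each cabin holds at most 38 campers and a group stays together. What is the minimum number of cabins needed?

Total = 26 + 25 + 24 + 23 + 12 + 9 + 4 = 123 campers.
Lower bound: ⌈123/38⌉ = 4 cabins.
A packing using 4 cabins:
  cabin 1: 26 + 12 = 38
  cabin 2: 25 + 9 + 4 = 38
  cabin 3: 24 = 24
  cabin 4: 23 = 23
This matches the lower bound, so 4 is optimal.

4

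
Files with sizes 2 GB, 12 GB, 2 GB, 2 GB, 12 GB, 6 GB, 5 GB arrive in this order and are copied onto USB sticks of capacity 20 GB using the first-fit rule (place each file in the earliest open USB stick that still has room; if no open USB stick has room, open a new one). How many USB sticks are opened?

  2 → USB stick 1 (new)  [load 2/20]
  12 → USB stick 1  [load 14/20]
  2 → USB stick 1  [load 16/20]
  2 → USB stick 1  [load 18/20]
  12 → USB stick 2 (new)  [load 12/20]
  6 → USB stick 2  [load 18/20]
  5 → USB stick 3 (new)  [load 5/20]
3 USB sticks opened.

3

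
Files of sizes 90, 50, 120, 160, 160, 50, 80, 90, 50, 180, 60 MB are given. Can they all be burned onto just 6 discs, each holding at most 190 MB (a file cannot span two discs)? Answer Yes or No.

No

Total = 1090 MB; ⌈1090/190⌉ = 6.
The bound of 6 does not rule out 6, but exhaustive search shows no assignment into 6 discs of capacity 190 MB exists — the minimum is 7.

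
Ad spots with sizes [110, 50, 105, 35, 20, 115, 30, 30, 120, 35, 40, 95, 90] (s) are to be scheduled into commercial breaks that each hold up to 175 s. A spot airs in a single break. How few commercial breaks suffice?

Total = 120 + 115 + 110 + 105 + 95 + 90 + 50 + 40 + 35 + 35 + 30 + 30 + 20 = 875 s.
Lower bound: ⌈875/175⌉ = 5 commercial breaks.
Also, 6 ad spots each exceed 175/2 s, and no two of those can share a break, so at least 6 commercial breaks are needed.
A packing using 6 commercial breaks:
  break 1: 120 + 50 = 170
  break 2: 115 + 40 + 20 = 175
  break 3: 110 + 35 + 30 = 175
  break 4: 105 + 35 + 30 = 170
  break 5: 95 = 95
  break 6: 90 = 90
This matches the lower bound, so 6 is optimal.

6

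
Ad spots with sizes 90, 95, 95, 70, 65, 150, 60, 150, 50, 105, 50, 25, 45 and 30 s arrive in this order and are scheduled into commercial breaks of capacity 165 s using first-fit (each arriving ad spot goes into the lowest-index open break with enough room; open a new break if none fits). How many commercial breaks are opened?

7

  90 → break 1 (new)  [load 90/165]
  95 → break 2 (new)  [load 95/165]
  95 → break 3 (new)  [load 95/165]
  70 → break 1  [load 160/165]
  65 → break 2  [load 160/165]
  150 → break 4 (new)  [load 150/165]
  60 → break 3  [load 155/165]
  150 → break 5 (new)  [load 150/165]
  50 → break 6 (new)  [load 50/165]
  105 → break 6  [load 155/165]
  50 → break 7 (new)  [load 50/165]
  25 → break 7  [load 75/165]
  45 → break 7  [load 120/165]
  30 → break 7  [load 150/165]
7 commercial breaks opened.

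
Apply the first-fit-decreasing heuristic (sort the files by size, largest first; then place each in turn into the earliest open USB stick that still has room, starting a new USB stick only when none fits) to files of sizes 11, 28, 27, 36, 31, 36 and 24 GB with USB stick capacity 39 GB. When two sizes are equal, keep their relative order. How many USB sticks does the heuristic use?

6

Sorted descending: 36, 36, 31, 28, 27, 24, 11.
  36 → USB stick 1 (new)  [load 36/39]
  36 → USB stick 2 (new)  [load 36/39]
  31 → USB stick 3 (new)  [load 31/39]
  28 → USB stick 4 (new)  [load 28/39]
  27 → USB stick 5 (new)  [load 27/39]
  24 → USB stick 6 (new)  [load 24/39]
  11 → USB stick 4  [load 39/39]
6 USB sticks opened.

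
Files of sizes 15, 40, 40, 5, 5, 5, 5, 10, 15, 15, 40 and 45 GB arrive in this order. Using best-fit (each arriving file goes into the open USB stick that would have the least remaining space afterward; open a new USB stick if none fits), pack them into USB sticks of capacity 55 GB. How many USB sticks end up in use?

  15 → USB stick 1 (new)  [load 15/55]
  40 → USB stick 1  [load 55/55]
  40 → USB stick 2 (new)  [load 40/55]
  5 → USB stick 2  [load 45/55]
  5 → USB stick 2  [load 50/55]
  5 → USB stick 2  [load 55/55]
  5 → USB stick 3 (new)  [load 5/55]
  10 → USB stick 3  [load 15/55]
  15 → USB stick 3  [load 30/55]
  15 → USB stick 3  [load 45/55]
  40 → USB stick 4 (new)  [load 40/55]
  45 → USB stick 5 (new)  [load 45/55]
5 USB sticks opened.

5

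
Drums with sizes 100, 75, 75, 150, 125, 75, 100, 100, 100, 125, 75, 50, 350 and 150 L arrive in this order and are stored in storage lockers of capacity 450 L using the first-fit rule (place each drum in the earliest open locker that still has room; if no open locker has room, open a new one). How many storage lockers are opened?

  100 → locker 1 (new)  [load 100/450]
  75 → locker 1  [load 175/450]
  75 → locker 1  [load 250/450]
  150 → locker 1  [load 400/450]
  125 → locker 2 (new)  [load 125/450]
  75 → locker 2  [load 200/450]
  100 → locker 2  [load 300/450]
  100 → locker 2  [load 400/450]
  100 → locker 3 (new)  [load 100/450]
  125 → locker 3  [load 225/450]
  75 → locker 3  [load 300/450]
  50 → locker 1  [load 450/450]
  350 → locker 4 (new)  [load 350/450]
  150 → locker 3  [load 450/450]
4 storage lockers opened.

4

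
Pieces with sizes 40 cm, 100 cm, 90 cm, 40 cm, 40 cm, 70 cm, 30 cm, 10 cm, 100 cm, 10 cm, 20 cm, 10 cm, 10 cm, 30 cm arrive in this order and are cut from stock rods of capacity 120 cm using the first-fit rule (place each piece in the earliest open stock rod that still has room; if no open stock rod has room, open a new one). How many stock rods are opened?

6

  40 → stock rod 1 (new)  [load 40/120]
  100 → stock rod 2 (new)  [load 100/120]
  90 → stock rod 3 (new)  [load 90/120]
  40 → stock rod 1  [load 80/120]
  40 → stock rod 1  [load 120/120]
  70 → stock rod 4 (new)  [load 70/120]
  30 → stock rod 3  [load 120/120]
  10 → stock rod 2  [load 110/120]
  100 → stock rod 5 (new)  [load 100/120]
  10 → stock rod 2  [load 120/120]
  20 → stock rod 4  [load 90/120]
  10 → stock rod 4  [load 100/120]
  10 → stock rod 4  [load 110/120]
  30 → stock rod 6 (new)  [load 30/120]
6 stock rods opened.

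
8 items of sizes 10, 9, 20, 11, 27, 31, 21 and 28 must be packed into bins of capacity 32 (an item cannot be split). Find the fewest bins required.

Total = 31 + 28 + 27 + 21 + 20 + 11 + 10 + 9 = 157.
Lower bound: ⌈157/32⌉ = 5 bins.
A packing using 6 bins:
  bin 1: 31 = 31
  bin 2: 28 = 28
  bin 3: 27 = 27
  bin 4: 21 + 11 = 32
  bin 5: 20 + 10 = 30
  bin 6: 9 = 9
No arrangement into 5 bins stays within capacity, so 6 is optimal.

6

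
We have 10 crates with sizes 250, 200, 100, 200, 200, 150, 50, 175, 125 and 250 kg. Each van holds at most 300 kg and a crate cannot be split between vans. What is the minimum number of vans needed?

7

Total = 250 + 250 + 200 + 200 + 200 + 175 + 150 + 125 + 100 + 50 = 1700 kg.
Lower bound: ⌈1700/300⌉ = 6 vans.
A packing using 7 vans:
  van 1: 250 + 50 = 300
  van 2: 250 = 250
  van 3: 200 + 100 = 300
  van 4: 200 = 200
  van 5: 200 = 200
  van 6: 175 + 125 = 300
  van 7: 150 = 150
No arrangement into 6 vans stays within capacity, so 7 is optimal.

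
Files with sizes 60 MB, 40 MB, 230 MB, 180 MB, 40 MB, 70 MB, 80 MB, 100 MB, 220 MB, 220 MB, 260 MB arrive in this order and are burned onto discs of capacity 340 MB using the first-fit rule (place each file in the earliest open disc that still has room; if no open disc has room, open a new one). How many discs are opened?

  60 → disc 1 (new)  [load 60/340]
  40 → disc 1  [load 100/340]
  230 → disc 1  [load 330/340]
  180 → disc 2 (new)  [load 180/340]
  40 → disc 2  [load 220/340]
  70 → disc 2  [load 290/340]
  80 → disc 3 (new)  [load 80/340]
  100 → disc 3  [load 180/340]
  220 → disc 4 (new)  [load 220/340]
  220 → disc 5 (new)  [load 220/340]
  260 → disc 6 (new)  [load 260/340]
6 discs opened.

6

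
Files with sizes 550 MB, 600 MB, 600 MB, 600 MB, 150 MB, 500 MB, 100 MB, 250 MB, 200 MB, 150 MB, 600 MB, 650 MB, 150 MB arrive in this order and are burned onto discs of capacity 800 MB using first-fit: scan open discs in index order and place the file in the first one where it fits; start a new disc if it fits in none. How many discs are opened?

7

  550 → disc 1 (new)  [load 550/800]
  600 → disc 2 (new)  [load 600/800]
  600 → disc 3 (new)  [load 600/800]
  600 → disc 4 (new)  [load 600/800]
  150 → disc 1  [load 700/800]
  500 → disc 5 (new)  [load 500/800]
  100 → disc 1  [load 800/800]
  250 → disc 5  [load 750/800]
  200 → disc 2  [load 800/800]
  150 → disc 3  [load 750/800]
  600 → disc 6 (new)  [load 600/800]
  650 → disc 7 (new)  [load 650/800]
  150 → disc 4  [load 750/800]
7 discs opened.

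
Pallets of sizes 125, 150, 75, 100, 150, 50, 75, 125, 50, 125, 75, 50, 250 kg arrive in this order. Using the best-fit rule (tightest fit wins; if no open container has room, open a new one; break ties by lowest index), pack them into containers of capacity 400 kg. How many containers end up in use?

  125 → container 1 (new)  [load 125/400]
  150 → container 1  [load 275/400]
  75 → container 1  [load 350/400]
  100 → container 2 (new)  [load 100/400]
  150 → container 2  [load 250/400]
  50 → container 1  [load 400/400]
  75 → container 2  [load 325/400]
  125 → container 3 (new)  [load 125/400]
  50 → container 2  [load 375/400]
  125 → container 3  [load 250/400]
  75 → container 3  [load 325/400]
  50 → container 3  [load 375/400]
  250 → container 4 (new)  [load 250/400]
4 containers opened.

4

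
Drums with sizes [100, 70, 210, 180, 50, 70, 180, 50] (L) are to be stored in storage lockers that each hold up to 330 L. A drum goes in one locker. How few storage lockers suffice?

Total = 210 + 180 + 180 + 100 + 70 + 70 + 50 + 50 = 910 L.
Lower bound: ⌈910/330⌉ = 3 storage lockers.
A packing using 3 storage lockers:
  locker 1: 210 + 100 = 310
  locker 2: 180 + 70 + 70 = 320
  locker 3: 180 + 50 + 50 = 280
This matches the lower bound, so 3 is optimal.

3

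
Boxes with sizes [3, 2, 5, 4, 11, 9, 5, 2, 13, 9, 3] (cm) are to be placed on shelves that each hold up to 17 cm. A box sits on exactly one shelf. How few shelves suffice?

4

Total = 13 + 11 + 9 + 9 + 5 + 5 + 4 + 3 + 3 + 2 + 2 = 66 cm.
Lower bound: ⌈66/17⌉ = 4 shelves.
A packing using 4 shelves:
  shelf 1: 13 + 4 = 17
  shelf 2: 11 + 5 = 16
  shelf 3: 9 + 5 + 3 = 17
  shelf 4: 9 + 3 + 2 + 2 = 16
This matches the lower bound, so 4 is optimal.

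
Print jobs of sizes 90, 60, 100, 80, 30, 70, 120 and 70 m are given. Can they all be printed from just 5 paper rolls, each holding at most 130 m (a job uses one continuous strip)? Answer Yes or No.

Total = 620 m; ⌈620/130⌉ = 5.
6 print jobs each exceed half the capacity and cannot share a roll, forcing at least 6 paper rolls.
At least 6 paper rolls are required, but only 5 are allowed.

No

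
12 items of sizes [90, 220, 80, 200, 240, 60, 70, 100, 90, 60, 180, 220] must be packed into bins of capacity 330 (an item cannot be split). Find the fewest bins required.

Total = 240 + 220 + 220 + 200 + 180 + 100 + 90 + 90 + 80 + 70 + 60 + 60 = 1610.
Lower bound: ⌈1610/330⌉ = 5 bins.
A packing using 5 bins:
  bin 1: 240 + 90 = 330
  bin 2: 220 + 100 = 320
  bin 3: 220 + 90 = 310
  bin 4: 200 + 70 + 60 = 330
  bin 5: 180 + 80 + 60 = 320
This matches the lower bound, so 5 is optimal.

5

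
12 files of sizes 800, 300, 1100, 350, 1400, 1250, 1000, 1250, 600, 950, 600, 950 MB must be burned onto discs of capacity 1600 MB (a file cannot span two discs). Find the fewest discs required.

Total = 1400 + 1250 + 1250 + 1100 + 1000 + 950 + 950 + 800 + 600 + 600 + 350 + 300 = 10550 MB.
Lower bound: ⌈10550/1600⌉ = 7 discs.
A packing using 8 discs:
  disc 1: 1400 = 1400
  disc 2: 1250 + 350 = 1600
  disc 3: 1250 + 300 = 1550
  disc 4: 1100 = 1100
  disc 5: 1000 + 600 = 1600
  disc 6: 950 + 600 = 1550
  disc 7: 950 = 950
  disc 8: 800 = 800
No arrangement into 7 discs stays within capacity, so 8 is optimal.

8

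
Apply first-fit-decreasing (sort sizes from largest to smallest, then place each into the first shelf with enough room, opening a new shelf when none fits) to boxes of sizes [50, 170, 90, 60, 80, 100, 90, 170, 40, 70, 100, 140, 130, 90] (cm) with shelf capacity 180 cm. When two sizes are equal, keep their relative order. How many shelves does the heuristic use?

8

Sorted descending: 170, 170, 140, 130, 100, 100, 90, 90, 90, 80, 70, 60, 50, 40.
  170 → shelf 1 (new)  [load 170/180]
  170 → shelf 2 (new)  [load 170/180]
  140 → shelf 3 (new)  [load 140/180]
  130 → shelf 4 (new)  [load 130/180]
  100 → shelf 5 (new)  [load 100/180]
  100 → shelf 6 (new)  [load 100/180]
  90 → shelf 7 (new)  [load 90/180]
  90 → shelf 7  [load 180/180]
  90 → shelf 8 (new)  [load 90/180]
  80 → shelf 5  [load 180/180]
  70 → shelf 6  [load 170/180]
  60 → shelf 8  [load 150/180]
  50 → shelf 4  [load 180/180]
  40 → shelf 3  [load 180/180]
8 shelves opened.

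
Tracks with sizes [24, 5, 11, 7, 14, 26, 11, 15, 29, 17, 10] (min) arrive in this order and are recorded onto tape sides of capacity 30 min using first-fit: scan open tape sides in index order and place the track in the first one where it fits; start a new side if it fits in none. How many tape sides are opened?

  24 → side 1 (new)  [load 24/30]
  5 → side 1  [load 29/30]
  11 → side 2 (new)  [load 11/30]
  7 → side 2  [load 18/30]
  14 → side 3 (new)  [load 14/30]
  26 → side 4 (new)  [load 26/30]
  11 → side 2  [load 29/30]
  15 → side 3  [load 29/30]
  29 → side 5 (new)  [load 29/30]
  17 → side 6 (new)  [load 17/30]
  10 → side 6  [load 27/30]
6 tape sides opened.

6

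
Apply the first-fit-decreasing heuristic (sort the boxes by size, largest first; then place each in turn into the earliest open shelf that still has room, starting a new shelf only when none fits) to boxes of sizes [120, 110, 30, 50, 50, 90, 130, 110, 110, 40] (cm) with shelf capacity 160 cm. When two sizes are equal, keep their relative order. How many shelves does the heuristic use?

6

Sorted descending: 130, 120, 110, 110, 110, 90, 50, 50, 40, 30.
  130 → shelf 1 (new)  [load 130/160]
  120 → shelf 2 (new)  [load 120/160]
  110 → shelf 3 (new)  [load 110/160]
  110 → shelf 4 (new)  [load 110/160]
  110 → shelf 5 (new)  [load 110/160]
  90 → shelf 6 (new)  [load 90/160]
  50 → shelf 3  [load 160/160]
  50 → shelf 4  [load 160/160]
  40 → shelf 2  [load 160/160]
  30 → shelf 1  [load 160/160]
6 shelves opened.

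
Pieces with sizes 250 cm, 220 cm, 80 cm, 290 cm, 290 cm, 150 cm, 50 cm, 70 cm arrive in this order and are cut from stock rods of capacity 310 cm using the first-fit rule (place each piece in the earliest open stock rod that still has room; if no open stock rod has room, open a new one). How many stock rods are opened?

5

  250 → stock rod 1 (new)  [load 250/310]
  220 → stock rod 2 (new)  [load 220/310]
  80 → stock rod 2  [load 300/310]
  290 → stock rod 3 (new)  [load 290/310]
  290 → stock rod 4 (new)  [load 290/310]
  150 → stock rod 5 (new)  [load 150/310]
  50 → stock rod 1  [load 300/310]
  70 → stock rod 5  [load 220/310]
5 stock rods opened.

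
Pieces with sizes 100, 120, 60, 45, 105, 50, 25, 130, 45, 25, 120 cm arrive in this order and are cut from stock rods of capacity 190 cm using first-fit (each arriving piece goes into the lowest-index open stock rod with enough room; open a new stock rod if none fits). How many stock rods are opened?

  100 → stock rod 1 (new)  [load 100/190]
  120 → stock rod 2 (new)  [load 120/190]
  60 → stock rod 1  [load 160/190]
  45 → stock rod 2  [load 165/190]
  105 → stock rod 3 (new)  [load 105/190]
  50 → stock rod 3  [load 155/190]
  25 → stock rod 1  [load 185/190]
  130 → stock rod 4 (new)  [load 130/190]
  45 → stock rod 4  [load 175/190]
  25 → stock rod 2  [load 190/190]
  120 → stock rod 5 (new)  [load 120/190]
5 stock rods opened.

5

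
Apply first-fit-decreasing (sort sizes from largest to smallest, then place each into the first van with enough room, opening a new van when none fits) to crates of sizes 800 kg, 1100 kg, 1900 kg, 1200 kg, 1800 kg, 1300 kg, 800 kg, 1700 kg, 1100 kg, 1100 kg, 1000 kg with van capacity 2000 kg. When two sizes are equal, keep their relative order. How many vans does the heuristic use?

Sorted descending: 1900, 1800, 1700, 1300, 1200, 1100, 1100, 1100, 1000, 800, 800.
  1900 → van 1 (new)  [load 1900/2000]
  1800 → van 2 (new)  [load 1800/2000]
  1700 → van 3 (new)  [load 1700/2000]
  1300 → van 4 (new)  [load 1300/2000]
  1200 → van 5 (new)  [load 1200/2000]
  1100 → van 6 (new)  [load 1100/2000]
  1100 → van 7 (new)  [load 1100/2000]
  1100 → van 8 (new)  [load 1100/2000]
  1000 → van 9 (new)  [load 1000/2000]
  800 → van 5  [load 2000/2000]
  800 → van 6  [load 1900/2000]
9 vans opened.

9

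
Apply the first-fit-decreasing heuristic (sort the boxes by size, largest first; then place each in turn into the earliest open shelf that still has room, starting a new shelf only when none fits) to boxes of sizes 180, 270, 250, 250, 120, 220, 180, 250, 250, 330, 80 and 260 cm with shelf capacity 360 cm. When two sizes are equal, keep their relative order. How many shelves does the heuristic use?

Sorted descending: 330, 270, 260, 250, 250, 250, 250, 220, 180, 180, 120, 80.
  330 → shelf 1 (new)  [load 330/360]
  270 → shelf 2 (new)  [load 270/360]
  260 → shelf 3 (new)  [load 260/360]
  250 → shelf 4 (new)  [load 250/360]
  250 → shelf 5 (new)  [load 250/360]
  250 → shelf 6 (new)  [load 250/360]
  250 → shelf 7 (new)  [load 250/360]
  220 → shelf 8 (new)  [load 220/360]
  180 → shelf 9 (new)  [load 180/360]
  180 → shelf 9  [load 360/360]
  120 → shelf 8  [load 340/360]
  80 → shelf 2  [load 350/360]
9 shelves opened.

9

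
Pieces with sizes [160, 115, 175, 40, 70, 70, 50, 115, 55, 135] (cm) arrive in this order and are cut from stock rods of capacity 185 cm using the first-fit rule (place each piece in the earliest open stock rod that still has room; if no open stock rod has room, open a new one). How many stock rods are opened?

7

  160 → stock rod 1 (new)  [load 160/185]
  115 → stock rod 2 (new)  [load 115/185]
  175 → stock rod 3 (new)  [load 175/185]
  40 → stock rod 2  [load 155/185]
  70 → stock rod 4 (new)  [load 70/185]
  70 → stock rod 4  [load 140/185]
  50 → stock rod 5 (new)  [load 50/185]
  115 → stock rod 5  [load 165/185]
  55 → stock rod 6 (new)  [load 55/185]
  135 → stock rod 7 (new)  [load 135/185]
7 stock rods opened.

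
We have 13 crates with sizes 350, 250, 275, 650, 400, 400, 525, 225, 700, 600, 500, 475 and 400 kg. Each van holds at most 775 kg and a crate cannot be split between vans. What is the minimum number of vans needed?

9

Total = 700 + 650 + 600 + 525 + 500 + 475 + 400 + 400 + 400 + 350 + 275 + 250 + 225 = 5750 kg.
Lower bound: ⌈5750/775⌉ = 8 vans.
Also, 9 crates each exceed 775/2 kg, and no two of those can share a van, so at least 9 vans are needed.
A packing using 9 vans:
  van 1: 700 = 700
  van 2: 650 = 650
  van 3: 600 = 600
  van 4: 525 + 250 = 775
  van 5: 500 + 275 = 775
  van 6: 475 + 225 = 700
  van 7: 400 + 350 = 750
  van 8: 400 = 400
  van 9: 400 = 400
This matches the lower bound, so 9 is optimal.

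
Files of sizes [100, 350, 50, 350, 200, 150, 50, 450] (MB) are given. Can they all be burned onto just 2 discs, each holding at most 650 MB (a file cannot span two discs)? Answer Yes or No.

Total = 1700 MB; ⌈1700/650⌉ = 3.
At least 3 discs are required, but only 2 are allowed.

No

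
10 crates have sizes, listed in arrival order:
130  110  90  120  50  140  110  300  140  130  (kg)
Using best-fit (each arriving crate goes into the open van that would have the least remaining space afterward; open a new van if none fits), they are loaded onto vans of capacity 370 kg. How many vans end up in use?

5

  130 → van 1 (new)  [load 130/370]
  110 → van 1  [load 240/370]
  90 → van 1  [load 330/370]
  120 → van 2 (new)  [load 120/370]
  50 → van 2  [load 170/370]
  140 → van 2  [load 310/370]
  110 → van 3 (new)  [load 110/370]
  300 → van 4 (new)  [load 300/370]
  140 → van 3  [load 250/370]
  130 → van 5 (new)  [load 130/370]
5 vans opened.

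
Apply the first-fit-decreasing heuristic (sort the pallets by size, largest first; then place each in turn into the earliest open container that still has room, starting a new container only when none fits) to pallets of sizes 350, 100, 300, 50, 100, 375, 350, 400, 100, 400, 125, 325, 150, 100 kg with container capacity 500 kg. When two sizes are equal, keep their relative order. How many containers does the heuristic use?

7

Sorted descending: 400, 400, 375, 350, 350, 325, 300, 150, 125, 100, 100, 100, 100, 50.
  400 → container 1 (new)  [load 400/500]
  400 → container 2 (new)  [load 400/500]
  375 → container 3 (new)  [load 375/500]
  350 → container 4 (new)  [load 350/500]
  350 → container 5 (new)  [load 350/500]
  325 → container 6 (new)  [load 325/500]
  300 → container 7 (new)  [load 300/500]
  150 → container 4  [load 500/500]
  125 → container 3  [load 500/500]
  100 → container 1  [load 500/500]
  100 → container 2  [load 500/500]
  100 → container 5  [load 450/500]
  100 → container 6  [load 425/500]
  50 → container 5  [load 500/500]
7 containers opened.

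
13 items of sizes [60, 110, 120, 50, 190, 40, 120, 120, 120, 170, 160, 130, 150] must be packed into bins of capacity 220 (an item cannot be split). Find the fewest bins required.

10

Total = 190 + 170 + 160 + 150 + 130 + 120 + 120 + 120 + 120 + 110 + 60 + 50 + 40 = 1540.
Lower bound: ⌈1540/220⌉ = 7 bins.
Also, 9 items each exceed 110, and no two of those can share a bin, so at least 9 bins are needed.
A packing using 10 bins:
  bin 1: 190 = 190
  bin 2: 170 + 50 = 220
  bin 3: 160 + 60 = 220
  bin 4: 150 + 40 = 190
  bin 5: 130 = 130
  bin 6: 120 = 120
  bin 7: 120 = 120
  bin 8: 120 = 120
  bin 9: 120 = 120
  bin 10: 110 = 110
No arrangement into 9 bins stays within capacity, so 10 is optimal.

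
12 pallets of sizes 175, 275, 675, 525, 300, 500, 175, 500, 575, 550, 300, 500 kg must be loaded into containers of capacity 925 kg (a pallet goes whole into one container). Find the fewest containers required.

Total = 675 + 575 + 550 + 525 + 500 + 500 + 500 + 300 + 300 + 275 + 175 + 175 = 5050 kg.
Lower bound: ⌈5050/925⌉ = 6 containers.
Also, 7 pallets each exceed 925/2 kg, and no two of those can share a container, so at least 7 containers are needed.
A packing using 7 containers:
  container 1: 675 + 175 = 850
  container 2: 575 + 300 = 875
  container 3: 550 + 300 = 850
  container 4: 525 + 275 = 800
  container 5: 500 + 175 = 675
  container 6: 500 = 500
  container 7: 500 = 500
This matches the lower bound, so 7 is optimal.

7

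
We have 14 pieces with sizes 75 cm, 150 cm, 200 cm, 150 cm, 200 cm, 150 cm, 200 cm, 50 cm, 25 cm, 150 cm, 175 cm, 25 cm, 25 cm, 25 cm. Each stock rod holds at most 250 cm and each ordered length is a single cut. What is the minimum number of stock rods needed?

Total = 200 + 200 + 200 + 175 + 150 + 150 + 150 + 150 + 75 + 50 + 25 + 25 + 25 + 25 = 1600 cm.
Lower bound: ⌈1600/250⌉ = 7 stock rods.
Also, 8 pieces each exceed 125 cm, and no two of those can share a stock rod, so at least 8 stock rods are needed.
A packing using 8 stock rods:
  stock rod 1: 200 + 50 = 250
  stock rod 2: 200 + 25 + 25 = 250
  stock rod 3: 200 + 25 + 25 = 250
  stock rod 4: 175 + 75 = 250
  stock rod 5: 150 = 150
  stock rod 6: 150 = 150
  stock rod 7: 150 = 150
  stock rod 8: 150 = 150
This matches the lower bound, so 8 is optimal.

8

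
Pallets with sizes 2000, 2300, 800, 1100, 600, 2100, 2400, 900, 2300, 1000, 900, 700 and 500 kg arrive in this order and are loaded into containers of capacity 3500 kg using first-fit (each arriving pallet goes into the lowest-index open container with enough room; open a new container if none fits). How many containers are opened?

  2000 → container 1 (new)  [load 2000/3500]
  2300 → container 2 (new)  [load 2300/3500]
  800 → container 1  [load 2800/3500]
  1100 → container 2  [load 3400/3500]
  600 → container 1  [load 3400/3500]
  2100 → container 3 (new)  [load 2100/3500]
  2400 → container 4 (new)  [load 2400/3500]
  900 → container 3  [load 3000/3500]
  2300 → container 5 (new)  [load 2300/3500]
  1000 → container 4  [load 3400/3500]
  900 → container 5  [load 3200/3500]
  700 → container 6 (new)  [load 700/3500]
  500 → container 3  [load 3500/3500]
6 containers opened.

6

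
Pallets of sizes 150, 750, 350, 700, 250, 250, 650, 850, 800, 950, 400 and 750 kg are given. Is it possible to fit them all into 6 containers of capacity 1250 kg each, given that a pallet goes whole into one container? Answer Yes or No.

No

Total = 6850 kg; ⌈6850/1250⌉ = 6.
7 pallets each exceed half the capacity and cannot share a container, forcing at least 7 containers.
At least 7 containers are required, but only 6 are allowed.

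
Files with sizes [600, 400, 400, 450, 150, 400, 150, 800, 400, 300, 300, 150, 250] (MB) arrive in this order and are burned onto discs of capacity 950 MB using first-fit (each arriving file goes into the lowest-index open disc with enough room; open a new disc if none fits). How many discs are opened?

  600 → disc 1 (new)  [load 600/950]
  400 → disc 2 (new)  [load 400/950]
  400 → disc 2  [load 800/950]
  450 → disc 3 (new)  [load 450/950]
  150 → disc 1  [load 750/950]
  400 → disc 3  [load 850/950]
  150 → disc 1  [load 900/950]
  800 → disc 4 (new)  [load 800/950]
  400 → disc 5 (new)  [load 400/950]
  300 → disc 5  [load 700/950]
  300 → disc 6 (new)  [load 300/950]
  150 → disc 2  [load 950/950]
  250 → disc 5  [load 950/950]
6 discs opened.

6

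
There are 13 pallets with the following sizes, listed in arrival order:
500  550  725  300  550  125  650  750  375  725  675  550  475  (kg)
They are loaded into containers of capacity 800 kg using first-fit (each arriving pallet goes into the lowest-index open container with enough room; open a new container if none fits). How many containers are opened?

11

  500 → container 1 (new)  [load 500/800]
  550 → container 2 (new)  [load 550/800]
  725 → container 3 (new)  [load 725/800]
  300 → container 1  [load 800/800]
  550 → container 4 (new)  [load 550/800]
  125 → container 2  [load 675/800]
  650 → container 5 (new)  [load 650/800]
  750 → container 6 (new)  [load 750/800]
  375 → container 7 (new)  [load 375/800]
  725 → container 8 (new)  [load 725/800]
  675 → container 9 (new)  [load 675/800]
  550 → container 10 (new)  [load 550/800]
  475 → container 11 (new)  [load 475/800]
11 containers opened.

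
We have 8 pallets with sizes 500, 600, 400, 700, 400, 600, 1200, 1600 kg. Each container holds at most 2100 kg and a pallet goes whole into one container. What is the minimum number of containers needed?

Total = 1600 + 1200 + 700 + 600 + 600 + 500 + 400 + 400 = 6000 kg.
Lower bound: ⌈6000/2100⌉ = 3 containers.
A packing using 3 containers:
  container 1: 1600 + 500 = 2100
  container 2: 1200 + 700 = 1900
  container 3: 600 + 600 + 400 + 400 = 2000
This matches the lower bound, so 3 is optimal.

3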